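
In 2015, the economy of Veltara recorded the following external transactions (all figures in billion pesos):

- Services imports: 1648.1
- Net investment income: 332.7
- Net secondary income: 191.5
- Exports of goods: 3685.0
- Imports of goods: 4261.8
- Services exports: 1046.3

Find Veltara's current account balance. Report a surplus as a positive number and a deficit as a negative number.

-654.4

Goods balance = 3685.0 - 4261.8 = -576.8
Services balance = 1046.3 - 1648.1 = -601.8
Trade balance (goods + services) = -576.8 + (-601.8) = -1178.6
Net primary income = 332.7
Net secondary income = 191.5
Current account = -1178.6 + 332.7 + 191.5 = -654.4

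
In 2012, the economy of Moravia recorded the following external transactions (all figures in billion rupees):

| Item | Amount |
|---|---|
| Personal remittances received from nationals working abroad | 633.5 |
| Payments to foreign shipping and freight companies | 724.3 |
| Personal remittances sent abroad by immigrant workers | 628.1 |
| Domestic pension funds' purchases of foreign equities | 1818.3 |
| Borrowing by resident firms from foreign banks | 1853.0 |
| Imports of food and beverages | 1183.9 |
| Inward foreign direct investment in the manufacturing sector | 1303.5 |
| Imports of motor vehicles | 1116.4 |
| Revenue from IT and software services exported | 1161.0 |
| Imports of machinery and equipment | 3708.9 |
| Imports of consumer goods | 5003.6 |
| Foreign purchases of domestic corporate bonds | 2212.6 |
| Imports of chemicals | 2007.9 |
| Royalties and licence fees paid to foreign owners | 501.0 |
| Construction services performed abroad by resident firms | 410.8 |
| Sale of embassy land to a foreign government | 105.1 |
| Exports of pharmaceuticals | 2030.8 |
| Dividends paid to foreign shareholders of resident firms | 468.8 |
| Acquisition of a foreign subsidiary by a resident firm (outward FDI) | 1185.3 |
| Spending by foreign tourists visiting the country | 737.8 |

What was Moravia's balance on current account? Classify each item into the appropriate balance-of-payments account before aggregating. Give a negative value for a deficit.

-10369.0

Goods: -2007.9 - 1183.9 - 1116.4 + 2030.8 - 5003.6 - 3708.9 = -10989.9
Services: -724.3 + 737.8 + 410.8 + 1161.0 - 501.0 = 1084.3
Primary income: -468.8
Secondary income: -628.1 + 633.5 = 5.4
Current account = (-10989.9) + 1084.3 + (-468.8) + 5.4 = -10369.0
(Excluded from the current account — financial account: domestic pension funds' purchases of foreign equities 1818.3, borrowing by resident firms from foreign banks 1853.0, inward foreign direct investment in the manufacturing sector 1303.5, foreign purchases of domestic corporate bonds 2212.6, acquisition of a foreign subsidiary by a resident firm (outward FDI) 1185.3; capital account: sale of embassy land to a foreign government 105.1.)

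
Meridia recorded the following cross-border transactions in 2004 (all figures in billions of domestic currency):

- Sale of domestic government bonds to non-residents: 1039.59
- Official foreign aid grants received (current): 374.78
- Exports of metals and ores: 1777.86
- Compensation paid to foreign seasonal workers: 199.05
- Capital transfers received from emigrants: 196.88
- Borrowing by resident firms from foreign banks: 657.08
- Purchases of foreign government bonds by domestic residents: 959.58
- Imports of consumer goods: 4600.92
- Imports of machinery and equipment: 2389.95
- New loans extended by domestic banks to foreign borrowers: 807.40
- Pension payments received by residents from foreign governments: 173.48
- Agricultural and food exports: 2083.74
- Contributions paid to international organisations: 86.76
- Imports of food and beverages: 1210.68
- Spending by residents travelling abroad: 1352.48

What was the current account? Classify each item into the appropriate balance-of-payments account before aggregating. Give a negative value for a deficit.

Goods: -2389.95 + 2083.74 + 1777.86 - 4600.92 - 1210.68 = -4339.95
Services: -1352.48
Primary income: -199.05
Secondary income: 173.48 + 374.78 - 86.76 = 461.50
Current account = (-4339.95) + (-1352.48) + (-199.05) + 461.50 = -5429.98
(Excluded from the current account — financial account: sale of domestic government bonds to non-residents 1039.59, borrowing by resident firms from foreign banks 657.08, purchases of foreign government bonds by domestic residents 959.58, new loans extended by domestic banks to foreign borrowers 807.40; capital account: capital transfers received from emigrants 196.88.)

-5429.98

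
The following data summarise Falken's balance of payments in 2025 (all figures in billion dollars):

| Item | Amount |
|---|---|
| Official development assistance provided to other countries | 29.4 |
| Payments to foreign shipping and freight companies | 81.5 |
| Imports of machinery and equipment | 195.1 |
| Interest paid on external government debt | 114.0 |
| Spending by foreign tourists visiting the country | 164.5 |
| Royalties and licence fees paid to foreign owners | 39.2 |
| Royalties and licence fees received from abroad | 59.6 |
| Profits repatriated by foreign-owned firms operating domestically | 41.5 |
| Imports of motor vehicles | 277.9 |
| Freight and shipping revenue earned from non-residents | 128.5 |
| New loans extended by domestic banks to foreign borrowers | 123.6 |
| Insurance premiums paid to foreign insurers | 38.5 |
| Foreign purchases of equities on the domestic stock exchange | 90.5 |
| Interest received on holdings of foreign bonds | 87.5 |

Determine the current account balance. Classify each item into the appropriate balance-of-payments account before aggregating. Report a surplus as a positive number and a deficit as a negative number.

-377.0

Goods: -277.9 - 195.1 = -473.0
Services: -39.2 - 38.5 + 128.5 + 164.5 + 59.6 - 81.5 = 193.4
Primary income: 87.5 - 114.0 - 41.5 = -68.0
Secondary income: -29.4
Current account = (-473.0) + 193.4 + (-68.0) + (-29.4) = -377.0
(Excluded from the current account — financial account: new loans extended by domestic banks to foreign borrowers 123.6, foreign purchases of equities on the domestic stock exchange 90.5.)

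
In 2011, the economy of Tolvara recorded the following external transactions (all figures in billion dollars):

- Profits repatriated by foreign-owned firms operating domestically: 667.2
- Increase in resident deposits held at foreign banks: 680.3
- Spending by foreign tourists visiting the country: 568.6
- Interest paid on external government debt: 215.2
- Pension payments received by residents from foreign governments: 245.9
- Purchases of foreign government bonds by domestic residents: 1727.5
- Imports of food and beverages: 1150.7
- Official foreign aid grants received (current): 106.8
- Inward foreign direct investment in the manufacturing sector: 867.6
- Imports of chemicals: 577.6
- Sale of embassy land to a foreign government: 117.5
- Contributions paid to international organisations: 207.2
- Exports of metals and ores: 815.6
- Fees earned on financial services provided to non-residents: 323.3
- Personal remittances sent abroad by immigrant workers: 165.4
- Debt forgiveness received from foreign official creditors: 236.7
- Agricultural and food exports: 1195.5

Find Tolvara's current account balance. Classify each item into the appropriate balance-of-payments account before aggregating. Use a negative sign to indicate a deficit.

272.4

Goods: -1150.7 + 815.6 - 577.6 + 1195.5 = 282.8
Services: 323.3 + 568.6 = 891.9
Primary income: -667.2 - 215.2 = -882.4
Secondary income: 106.8 - 165.4 - 207.2 + 245.9 = -19.9
Current account = 282.8 + 891.9 + (-882.4) + (-19.9) = 272.4
(Excluded from the current account — financial account: increase in resident deposits held at foreign banks 680.3, purchases of foreign government bonds by domestic residents 1727.5, inward foreign direct investment in the manufacturing sector 867.6; capital account: sale of embassy land to a foreign government 117.5, debt forgiveness received from foreign official creditors 236.7.)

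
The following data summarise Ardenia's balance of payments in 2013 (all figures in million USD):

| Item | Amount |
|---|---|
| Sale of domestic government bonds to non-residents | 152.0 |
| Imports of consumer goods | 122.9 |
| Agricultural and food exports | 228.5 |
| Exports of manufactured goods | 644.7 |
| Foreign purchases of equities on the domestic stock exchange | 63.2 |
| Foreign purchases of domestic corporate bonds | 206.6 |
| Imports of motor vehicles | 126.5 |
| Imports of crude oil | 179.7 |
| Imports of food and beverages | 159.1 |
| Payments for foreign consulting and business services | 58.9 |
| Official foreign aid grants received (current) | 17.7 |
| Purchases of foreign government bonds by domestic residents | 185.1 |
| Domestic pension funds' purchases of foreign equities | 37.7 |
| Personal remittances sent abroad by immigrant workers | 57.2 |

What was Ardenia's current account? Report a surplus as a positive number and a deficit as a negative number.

Goods: -179.7 - 126.5 - 159.1 + 644.7 - 122.9 + 228.5 = 285.0
Services: -58.9
Secondary income: -57.2 + 17.7 = -39.5
Current account = 285.0 + (-58.9) + (-39.5) = 186.6
(Excluded from the current account — financial account: sale of domestic government bonds to non-residents 152.0, foreign purchases of equities on the domestic stock exchange 63.2, foreign purchases of domestic corporate bonds 206.6, purchases of foreign government bonds by domestic residents 185.1, domestic pension funds' purchases of foreign equities 37.7.)

186.6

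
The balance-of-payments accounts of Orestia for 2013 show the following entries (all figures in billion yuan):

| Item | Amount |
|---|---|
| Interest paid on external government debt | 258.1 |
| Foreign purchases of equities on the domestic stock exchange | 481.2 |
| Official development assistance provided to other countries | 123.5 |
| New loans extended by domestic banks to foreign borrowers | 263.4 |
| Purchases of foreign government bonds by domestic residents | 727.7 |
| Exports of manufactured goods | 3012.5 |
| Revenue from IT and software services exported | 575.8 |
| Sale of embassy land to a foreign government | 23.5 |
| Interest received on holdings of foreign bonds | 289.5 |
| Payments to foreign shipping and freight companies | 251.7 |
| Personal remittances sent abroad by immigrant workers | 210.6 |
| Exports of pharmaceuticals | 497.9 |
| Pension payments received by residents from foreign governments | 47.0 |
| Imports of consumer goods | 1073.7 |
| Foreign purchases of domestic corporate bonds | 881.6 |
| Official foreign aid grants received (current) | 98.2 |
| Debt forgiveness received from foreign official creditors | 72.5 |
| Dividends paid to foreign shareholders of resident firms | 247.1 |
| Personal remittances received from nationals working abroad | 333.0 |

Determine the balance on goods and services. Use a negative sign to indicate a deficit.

2760.8

Goods: -1073.7 + 497.9 + 3012.5 = 2436.7
Services: -251.7 + 575.8 = 324.1
Trade balance = 2436.7 + 324.1 = 2760.8
(Excluded from the trade balance — primary income: interest paid on external government debt 258.1, interest received on holdings of foreign bonds 289.5, dividends paid to foreign shareholders of resident firms 247.1; financial account: foreign purchases of equities on the domestic stock exchange 481.2, new loans extended by domestic banks to foreign borrowers 263.4, purchases of foreign government bonds by domestic residents 727.7, foreign purchases of domestic corporate bonds 881.6; secondary income: official development assistance provided to other countries 123.5, personal remittances sent abroad by immigrant workers 210.6, pension payments received by residents from foreign governments 47.0, official foreign aid grants received (current) 98.2, personal remittances received from nationals working abroad 333.0; capital account: sale of embassy land to a foreign government 23.5, debt forgiveness received from foreign official creditors 72.5.)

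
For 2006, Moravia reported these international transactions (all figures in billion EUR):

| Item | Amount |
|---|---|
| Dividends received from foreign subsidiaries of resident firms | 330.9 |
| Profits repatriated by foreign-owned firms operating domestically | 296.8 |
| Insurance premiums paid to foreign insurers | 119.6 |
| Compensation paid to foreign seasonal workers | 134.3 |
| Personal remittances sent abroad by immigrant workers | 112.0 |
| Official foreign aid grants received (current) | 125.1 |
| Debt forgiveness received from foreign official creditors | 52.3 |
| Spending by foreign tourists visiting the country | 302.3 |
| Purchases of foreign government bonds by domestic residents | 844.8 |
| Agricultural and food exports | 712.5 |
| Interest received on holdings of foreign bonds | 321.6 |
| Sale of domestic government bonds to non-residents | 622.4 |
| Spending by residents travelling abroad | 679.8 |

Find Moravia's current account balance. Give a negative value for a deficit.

449.9

Goods: 712.5
Services: -679.8 + 302.3 - 119.6 = -497.1
Primary income: 321.6 - 134.3 + 330.9 - 296.8 = 221.4
Secondary income: 125.1 - 112.0 = 13.1
Current account = 712.5 + (-497.1) + 221.4 + 13.1 = 449.9
(Excluded from the current account — capital account: debt forgiveness received from foreign official creditors 52.3; financial account: purchases of foreign government bonds by domestic residents 844.8, sale of domestic government bonds to non-residents 622.4.)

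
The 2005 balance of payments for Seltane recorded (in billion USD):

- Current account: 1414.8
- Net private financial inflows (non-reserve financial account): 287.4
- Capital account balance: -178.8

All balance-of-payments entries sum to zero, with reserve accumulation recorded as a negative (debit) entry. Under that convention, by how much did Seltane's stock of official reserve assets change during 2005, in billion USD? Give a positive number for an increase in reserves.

Official reserve transactions balance = -(1414.8 + (-178.8) + 287.4) = -1523.4
An accumulation of reserves is recorded as a debit (negative entry), so the change in the stock of reserves is the negative of that balance.
Change in official reserves = -(-1523.4) = 1523.4

1523.4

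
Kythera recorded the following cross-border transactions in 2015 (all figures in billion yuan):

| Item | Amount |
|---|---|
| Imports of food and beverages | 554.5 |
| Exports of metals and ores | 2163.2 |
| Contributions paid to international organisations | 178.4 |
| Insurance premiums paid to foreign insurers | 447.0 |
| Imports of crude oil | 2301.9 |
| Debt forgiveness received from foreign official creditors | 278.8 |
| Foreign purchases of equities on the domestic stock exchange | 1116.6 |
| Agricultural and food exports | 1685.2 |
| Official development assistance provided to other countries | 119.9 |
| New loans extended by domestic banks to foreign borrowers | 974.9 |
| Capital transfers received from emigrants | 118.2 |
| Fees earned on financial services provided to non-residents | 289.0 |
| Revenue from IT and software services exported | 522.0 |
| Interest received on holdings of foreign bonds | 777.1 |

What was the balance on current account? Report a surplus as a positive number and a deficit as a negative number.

Goods: -554.5 + 1685.2 + 2163.2 - 2301.9 = 992.0
Services: 289.0 + 522.0 - 447.0 = 364.0
Primary income: 777.1
Secondary income: -119.9 - 178.4 = -298.3
Current account = 992.0 + 364.0 + 777.1 + (-298.3) = 1834.8
(Excluded from the current account — capital account: debt forgiveness received from foreign official creditors 278.8, capital transfers received from emigrants 118.2; financial account: foreign purchases of equities on the domestic stock exchange 1116.6, new loans extended by domestic banks to foreign borrowers 974.9.)

1834.8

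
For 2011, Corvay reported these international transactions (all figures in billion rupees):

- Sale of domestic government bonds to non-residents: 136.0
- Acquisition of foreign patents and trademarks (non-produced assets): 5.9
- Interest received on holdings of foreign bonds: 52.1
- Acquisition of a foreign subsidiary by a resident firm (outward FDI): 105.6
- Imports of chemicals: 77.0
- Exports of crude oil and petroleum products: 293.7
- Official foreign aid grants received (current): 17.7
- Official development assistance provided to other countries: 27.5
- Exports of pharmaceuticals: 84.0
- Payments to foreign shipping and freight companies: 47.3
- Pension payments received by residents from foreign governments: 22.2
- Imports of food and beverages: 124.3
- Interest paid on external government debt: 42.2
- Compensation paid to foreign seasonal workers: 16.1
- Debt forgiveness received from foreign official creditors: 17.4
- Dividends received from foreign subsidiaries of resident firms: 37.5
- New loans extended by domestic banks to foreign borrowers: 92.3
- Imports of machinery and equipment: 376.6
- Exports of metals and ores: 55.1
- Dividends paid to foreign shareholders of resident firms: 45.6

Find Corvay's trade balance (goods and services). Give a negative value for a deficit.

-192.4

Goods: 293.7 + 84.0 + 55.1 - 77.0 - 124.3 - 376.6 = -145.1
Services: -47.3
Trade balance = -145.1 + (-47.3) = -192.4
(Excluded from the trade balance — financial account: sale of domestic government bonds to non-residents 136.0, acquisition of a foreign subsidiary by a resident firm (outward FDI) 105.6, new loans extended by domestic banks to foreign borrowers 92.3; capital account: acquisition of foreign patents and trademarks (non-produced assets) 5.9, debt forgiveness received from foreign official creditors 17.4; primary income: interest received on holdings of foreign bonds 52.1, interest paid on external government debt 42.2, compensation paid to foreign seasonal workers 16.1, dividends received from foreign subsidiaries of resident firms 37.5, dividends paid to foreign shareholders of resident firms 45.6; secondary income: official foreign aid grants received (current) 17.7, official development assistance provided to other countries 27.5, pension payments received by residents from foreign governments 22.2.)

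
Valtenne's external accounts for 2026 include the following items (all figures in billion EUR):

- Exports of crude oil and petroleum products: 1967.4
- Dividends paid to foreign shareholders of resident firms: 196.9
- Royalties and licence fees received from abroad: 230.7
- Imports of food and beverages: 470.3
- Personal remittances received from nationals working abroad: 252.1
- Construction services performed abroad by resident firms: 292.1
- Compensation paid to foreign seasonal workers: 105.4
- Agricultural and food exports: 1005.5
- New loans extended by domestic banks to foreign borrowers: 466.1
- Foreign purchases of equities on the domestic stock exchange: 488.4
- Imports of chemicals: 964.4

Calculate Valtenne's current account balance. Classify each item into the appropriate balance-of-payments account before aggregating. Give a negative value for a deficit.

Goods: -964.4 + 1005.5 + 1967.4 - 470.3 = 1538.2
Services: 230.7 + 292.1 = 522.8
Primary income: -196.9 - 105.4 = -302.3
Secondary income: 252.1
Current account = 1538.2 + 522.8 + (-302.3) + 252.1 = 2010.8
(Excluded from the current account — financial account: new loans extended by domestic banks to foreign borrowers 466.1, foreign purchases of equities on the domestic stock exchange 488.4.)

2010.8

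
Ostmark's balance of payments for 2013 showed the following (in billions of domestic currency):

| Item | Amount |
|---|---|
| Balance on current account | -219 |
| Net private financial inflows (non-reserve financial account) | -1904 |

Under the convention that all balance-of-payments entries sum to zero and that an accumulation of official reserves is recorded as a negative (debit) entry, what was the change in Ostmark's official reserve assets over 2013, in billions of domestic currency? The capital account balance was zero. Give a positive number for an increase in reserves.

Official reserve transactions balance = -((-219) + (-1904)) = 2123
An accumulation of reserves is recorded as a debit (negative entry), so the change in the stock of reserves is the negative of that balance.
Change in official reserves = -(2123) = -2123

-2123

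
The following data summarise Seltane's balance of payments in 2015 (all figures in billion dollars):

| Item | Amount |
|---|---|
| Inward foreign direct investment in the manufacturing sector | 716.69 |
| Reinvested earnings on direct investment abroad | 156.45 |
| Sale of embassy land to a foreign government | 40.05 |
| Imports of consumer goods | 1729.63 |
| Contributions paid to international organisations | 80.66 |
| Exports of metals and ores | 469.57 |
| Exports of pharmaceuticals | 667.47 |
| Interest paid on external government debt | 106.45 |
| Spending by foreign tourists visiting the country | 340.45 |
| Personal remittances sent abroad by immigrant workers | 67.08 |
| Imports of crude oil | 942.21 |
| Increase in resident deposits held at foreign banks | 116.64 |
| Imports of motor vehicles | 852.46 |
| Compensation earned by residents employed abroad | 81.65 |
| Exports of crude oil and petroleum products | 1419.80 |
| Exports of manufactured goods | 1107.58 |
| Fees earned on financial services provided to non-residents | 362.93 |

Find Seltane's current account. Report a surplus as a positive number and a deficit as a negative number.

Goods: -1729.63 + 1419.80 + 1107.58 - 942.21 - 852.46 + 469.57 + 667.47 = 140.12
Services: 362.93 + 340.45 = 703.38
Primary income: 156.45 - 106.45 + 81.65 = 131.65
Secondary income: -67.08 - 80.66 = -147.74
Current account = 140.12 + 703.38 + 131.65 + (-147.74) = 827.41
(Excluded from the current account — financial account: inward foreign direct investment in the manufacturing sector 716.69, increase in resident deposits held at foreign banks 116.64; capital account: sale of embassy land to a foreign government 40.05.)

827.41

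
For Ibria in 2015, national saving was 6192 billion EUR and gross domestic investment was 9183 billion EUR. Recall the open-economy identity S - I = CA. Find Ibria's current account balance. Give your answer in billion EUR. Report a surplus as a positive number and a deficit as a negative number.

S - I = CA (net lending to the rest of the world).
CA = S - I = 6192 - 9183 = -2991

-2991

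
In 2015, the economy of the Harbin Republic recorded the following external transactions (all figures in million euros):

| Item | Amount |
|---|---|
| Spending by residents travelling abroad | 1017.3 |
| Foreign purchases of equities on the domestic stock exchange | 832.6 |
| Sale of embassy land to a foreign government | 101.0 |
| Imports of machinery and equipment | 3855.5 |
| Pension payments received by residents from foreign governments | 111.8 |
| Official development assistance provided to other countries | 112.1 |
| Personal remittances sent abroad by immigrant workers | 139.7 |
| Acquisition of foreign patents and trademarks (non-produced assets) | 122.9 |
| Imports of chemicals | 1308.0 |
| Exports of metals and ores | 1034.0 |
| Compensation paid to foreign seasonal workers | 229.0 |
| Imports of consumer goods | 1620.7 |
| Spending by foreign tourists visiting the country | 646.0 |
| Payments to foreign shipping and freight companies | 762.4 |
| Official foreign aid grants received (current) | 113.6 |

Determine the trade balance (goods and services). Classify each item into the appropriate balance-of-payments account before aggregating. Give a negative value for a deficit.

Goods: 1034.0 - 1620.7 - 1308.0 - 3855.5 = -5750.2
Services: -762.4 - 1017.3 + 646.0 = -1133.7
Trade balance = -5750.2 + (-1133.7) = -6883.9
(Excluded from the trade balance — financial account: foreign purchases of equities on the domestic stock exchange 832.6; capital account: sale of embassy land to a foreign government 101.0, acquisition of foreign patents and trademarks (non-produced assets) 122.9; secondary income: pension payments received by residents from foreign governments 111.8, official development assistance provided to other countries 112.1, personal remittances sent abroad by immigrant workers 139.7, official foreign aid grants received (current) 113.6; primary income: compensation paid to foreign seasonal workers 229.0.)

-6883.9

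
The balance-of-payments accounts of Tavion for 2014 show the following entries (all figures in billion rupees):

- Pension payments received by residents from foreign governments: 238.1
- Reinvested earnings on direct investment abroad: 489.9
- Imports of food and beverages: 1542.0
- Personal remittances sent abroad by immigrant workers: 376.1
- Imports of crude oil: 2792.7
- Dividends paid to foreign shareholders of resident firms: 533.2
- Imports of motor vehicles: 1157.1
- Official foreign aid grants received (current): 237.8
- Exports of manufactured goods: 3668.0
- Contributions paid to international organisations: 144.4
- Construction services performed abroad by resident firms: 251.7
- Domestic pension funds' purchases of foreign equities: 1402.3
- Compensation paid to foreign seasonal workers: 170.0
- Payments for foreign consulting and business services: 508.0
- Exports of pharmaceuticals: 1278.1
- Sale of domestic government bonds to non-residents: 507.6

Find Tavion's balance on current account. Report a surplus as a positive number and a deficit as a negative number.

Goods: -1157.1 + 1278.1 - 2792.7 + 3668.0 - 1542.0 = -545.7
Services: -508.0 + 251.7 = -256.3
Primary income: -170.0 - 533.2 + 489.9 = -213.3
Secondary income: 238.1 + 237.8 - 376.1 - 144.4 = -44.6
Current account = (-545.7) + (-256.3) + (-213.3) + (-44.6) = -1059.9
(Excluded from the current account — financial account: domestic pension funds' purchases of foreign equities 1402.3, sale of domestic government bonds to non-residents 507.6.)

-1059.9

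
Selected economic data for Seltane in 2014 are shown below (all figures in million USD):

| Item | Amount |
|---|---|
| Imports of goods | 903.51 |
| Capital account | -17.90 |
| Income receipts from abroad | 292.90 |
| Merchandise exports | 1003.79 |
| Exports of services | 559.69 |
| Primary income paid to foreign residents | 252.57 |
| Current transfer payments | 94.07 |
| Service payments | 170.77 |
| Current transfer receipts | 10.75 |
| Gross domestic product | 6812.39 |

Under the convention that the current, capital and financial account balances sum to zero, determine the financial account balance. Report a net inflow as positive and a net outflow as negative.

-428.31

Goods balance = 1003.79 - 903.51 = 100.28
Services balance = 559.69 - 170.77 = 388.92
Trade balance (goods + services) = 100.28 + 388.92 = 489.20
Net primary income = 292.90 - 252.57 = 40.33
Net secondary income = 10.75 - 94.07 = -83.32
Current account = 489.20 + 40.33 + (-83.32) = 446.21
Financial account = -(446.21 + (-17.90)) = -428.31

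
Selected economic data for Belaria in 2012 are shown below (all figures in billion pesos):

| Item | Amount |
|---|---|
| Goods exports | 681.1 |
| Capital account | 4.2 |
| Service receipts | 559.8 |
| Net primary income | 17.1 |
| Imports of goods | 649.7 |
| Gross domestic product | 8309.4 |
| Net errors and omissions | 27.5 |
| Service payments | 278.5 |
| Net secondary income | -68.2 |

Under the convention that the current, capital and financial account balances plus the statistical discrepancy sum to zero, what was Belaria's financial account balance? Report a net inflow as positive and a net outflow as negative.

-293.3

Goods balance = 681.1 - 649.7 = 31.4
Services balance = 559.8 - 278.5 = 281.3
Trade balance (goods + services) = 31.4 + 281.3 = 312.7
Net primary income = 17.1
Net secondary income = -68.2
Current account = 312.7 + 17.1 + (-68.2) = 261.6
Financial account = -(261.6 + 4.2 + 27.5) = -293.3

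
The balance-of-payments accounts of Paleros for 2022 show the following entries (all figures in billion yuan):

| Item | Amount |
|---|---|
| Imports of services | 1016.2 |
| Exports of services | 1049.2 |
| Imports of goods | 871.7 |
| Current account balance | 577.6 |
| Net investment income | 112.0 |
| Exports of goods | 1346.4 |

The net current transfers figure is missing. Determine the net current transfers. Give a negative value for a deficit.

-42.1

Current account = goods balance + services balance + net primary income + net secondary income
Sum of the known components = 619.7
Net current transfers = CA - (known components) = 577.6 - 619.7 = -42.1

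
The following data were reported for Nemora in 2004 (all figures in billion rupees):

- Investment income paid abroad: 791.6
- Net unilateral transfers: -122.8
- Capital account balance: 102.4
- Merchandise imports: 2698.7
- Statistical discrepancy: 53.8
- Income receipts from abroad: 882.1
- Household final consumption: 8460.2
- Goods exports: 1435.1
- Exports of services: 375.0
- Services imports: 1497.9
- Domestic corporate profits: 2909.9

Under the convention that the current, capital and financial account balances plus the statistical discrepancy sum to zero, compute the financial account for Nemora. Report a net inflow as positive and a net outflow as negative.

Goods balance = 1435.1 - 2698.7 = -1263.6
Services balance = 375.0 - 1497.9 = -1122.9
Trade balance (goods + services) = -1263.6 + (-1122.9) = -2386.5
Net primary income = 882.1 - 791.6 = 90.5
Net secondary income = -122.8
Current account = -2386.5 + 90.5 + (-122.8) = -2418.8
Financial account = -(-2418.8 + 102.4 + 53.8) = 2262.6

2262.6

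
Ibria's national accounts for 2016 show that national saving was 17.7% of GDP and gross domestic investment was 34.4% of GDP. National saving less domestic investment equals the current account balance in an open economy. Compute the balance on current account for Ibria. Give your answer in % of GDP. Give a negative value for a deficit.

CA = S - I = 17.7 - 34.4 = -16.7

-16.7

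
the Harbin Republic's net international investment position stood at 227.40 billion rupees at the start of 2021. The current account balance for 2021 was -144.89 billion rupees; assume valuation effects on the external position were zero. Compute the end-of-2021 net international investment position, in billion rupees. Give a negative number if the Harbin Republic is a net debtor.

82.51

With no valuation effects, change in NIIP = current account = -144.89
End-of-year NIIP = 227.40 + (-144.89) = 82.51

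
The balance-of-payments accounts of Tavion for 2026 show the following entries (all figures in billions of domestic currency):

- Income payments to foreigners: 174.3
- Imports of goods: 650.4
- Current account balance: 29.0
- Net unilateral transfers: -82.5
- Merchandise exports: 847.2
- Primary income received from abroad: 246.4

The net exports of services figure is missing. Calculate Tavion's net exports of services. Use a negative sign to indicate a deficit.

Current account = goods balance + services balance + net primary income + net secondary income
Sum of the known components = 186.4
Net exports of services = CA - (known components) = 29.0 - 186.4 = -157.4

-157.4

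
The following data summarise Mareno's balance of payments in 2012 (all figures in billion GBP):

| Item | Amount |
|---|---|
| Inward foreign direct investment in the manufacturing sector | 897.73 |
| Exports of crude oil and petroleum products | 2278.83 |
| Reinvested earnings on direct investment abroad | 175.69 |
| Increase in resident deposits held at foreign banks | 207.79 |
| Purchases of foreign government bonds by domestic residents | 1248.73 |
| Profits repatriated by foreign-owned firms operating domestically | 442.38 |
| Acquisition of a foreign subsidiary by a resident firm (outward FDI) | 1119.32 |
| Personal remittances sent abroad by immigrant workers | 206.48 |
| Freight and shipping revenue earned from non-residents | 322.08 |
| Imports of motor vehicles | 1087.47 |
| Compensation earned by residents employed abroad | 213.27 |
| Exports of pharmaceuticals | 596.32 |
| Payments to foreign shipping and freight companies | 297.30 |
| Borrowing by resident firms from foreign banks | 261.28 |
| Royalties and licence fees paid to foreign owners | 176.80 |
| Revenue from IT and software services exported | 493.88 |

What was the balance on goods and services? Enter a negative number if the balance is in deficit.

2129.54

Goods: 596.32 - 1087.47 + 2278.83 = 1787.68
Services: -176.80 + 493.88 + 322.08 - 297.30 = 341.86
Trade balance = 1787.68 + 341.86 = 2129.54
(Excluded from the trade balance — financial account: inward foreign direct investment in the manufacturing sector 897.73, increase in resident deposits held at foreign banks 207.79, purchases of foreign government bonds by domestic residents 1248.73, acquisition of a foreign subsidiary by a resident firm (outward FDI) 1119.32, borrowing by resident firms from foreign banks 261.28; primary income: reinvested earnings on direct investment abroad 175.69, profits repatriated by foreign-owned firms operating domestically 442.38, compensation earned by residents employed abroad 213.27; secondary income: personal remittances sent abroad by immigrant workers 206.48.)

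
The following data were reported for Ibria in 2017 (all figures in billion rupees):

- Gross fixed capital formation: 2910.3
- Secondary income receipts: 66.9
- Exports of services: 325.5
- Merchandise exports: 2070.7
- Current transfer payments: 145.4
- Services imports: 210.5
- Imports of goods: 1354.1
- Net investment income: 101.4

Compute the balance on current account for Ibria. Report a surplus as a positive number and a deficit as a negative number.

Goods balance = 2070.7 - 1354.1 = 716.6
Services balance = 325.5 - 210.5 = 115.0
Trade balance (goods + services) = 716.6 + 115.0 = 831.6
Net primary income = 101.4
Net secondary income = 66.9 - 145.4 = -78.5
Current account = 831.6 + 101.4 + (-78.5) = 854.5

854.5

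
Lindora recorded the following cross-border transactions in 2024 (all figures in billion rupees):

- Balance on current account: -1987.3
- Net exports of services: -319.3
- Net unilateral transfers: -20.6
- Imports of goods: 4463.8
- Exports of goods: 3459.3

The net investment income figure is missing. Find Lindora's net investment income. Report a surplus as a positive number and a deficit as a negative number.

-642.9

Current account = goods balance + services balance + net primary income + net secondary income
Sum of the known components = -1344.4
Net investment income = CA - (known components) = -1987.3 - (-1344.4) = -642.9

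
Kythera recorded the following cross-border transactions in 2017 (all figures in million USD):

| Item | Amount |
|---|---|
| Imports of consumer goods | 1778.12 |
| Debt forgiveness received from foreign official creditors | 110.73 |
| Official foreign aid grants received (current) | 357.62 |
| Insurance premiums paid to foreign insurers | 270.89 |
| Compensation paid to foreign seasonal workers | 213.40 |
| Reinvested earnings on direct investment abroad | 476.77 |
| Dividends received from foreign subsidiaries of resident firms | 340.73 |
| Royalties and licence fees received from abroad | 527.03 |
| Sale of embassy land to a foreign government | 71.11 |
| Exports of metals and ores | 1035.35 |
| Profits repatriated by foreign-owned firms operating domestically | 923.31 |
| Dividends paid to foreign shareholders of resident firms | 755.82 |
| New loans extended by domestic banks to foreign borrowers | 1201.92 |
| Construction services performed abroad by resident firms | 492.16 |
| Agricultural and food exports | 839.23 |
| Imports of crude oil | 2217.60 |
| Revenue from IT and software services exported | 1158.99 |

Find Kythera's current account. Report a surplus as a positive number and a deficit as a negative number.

-931.26

Goods: 1035.35 - 2217.60 - 1778.12 + 839.23 = -2121.14
Services: 492.16 - 270.89 + 527.03 + 1158.99 = 1907.29
Primary income: -923.31 + 476.77 - 213.40 + 340.73 - 755.82 = -1075.03
Secondary income: 357.62
Current account = (-2121.14) + 1907.29 + (-1075.03) + 357.62 = -931.26
(Excluded from the current account — capital account: debt forgiveness received from foreign official creditors 110.73, sale of embassy land to a foreign government 71.11; financial account: new loans extended by domestic banks to foreign borrowers 1201.92.)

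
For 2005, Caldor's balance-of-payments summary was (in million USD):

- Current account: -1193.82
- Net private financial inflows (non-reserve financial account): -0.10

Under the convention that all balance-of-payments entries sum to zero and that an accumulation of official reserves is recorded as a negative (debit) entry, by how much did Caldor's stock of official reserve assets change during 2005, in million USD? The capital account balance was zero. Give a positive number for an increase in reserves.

-1193.92

Official reserve transactions balance = -((-1193.82) + (-0.10)) = 1193.92
An accumulation of reserves is recorded as a debit (negative entry), so the change in the stock of reserves is the negative of that balance.
Change in official reserves = -(1193.92) = -1193.92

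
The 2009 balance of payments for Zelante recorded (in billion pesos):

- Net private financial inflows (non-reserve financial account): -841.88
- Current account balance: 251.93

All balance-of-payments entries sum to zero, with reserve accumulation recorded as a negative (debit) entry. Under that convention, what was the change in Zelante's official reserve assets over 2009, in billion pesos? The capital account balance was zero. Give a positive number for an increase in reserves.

Official reserve transactions balance = -(251.93 + (-841.88)) = 589.95
An accumulation of reserves is recorded as a debit (negative entry), so the change in the stock of reserves is the negative of that balance.
Change in official reserves = -(589.95) = -589.95

-589.95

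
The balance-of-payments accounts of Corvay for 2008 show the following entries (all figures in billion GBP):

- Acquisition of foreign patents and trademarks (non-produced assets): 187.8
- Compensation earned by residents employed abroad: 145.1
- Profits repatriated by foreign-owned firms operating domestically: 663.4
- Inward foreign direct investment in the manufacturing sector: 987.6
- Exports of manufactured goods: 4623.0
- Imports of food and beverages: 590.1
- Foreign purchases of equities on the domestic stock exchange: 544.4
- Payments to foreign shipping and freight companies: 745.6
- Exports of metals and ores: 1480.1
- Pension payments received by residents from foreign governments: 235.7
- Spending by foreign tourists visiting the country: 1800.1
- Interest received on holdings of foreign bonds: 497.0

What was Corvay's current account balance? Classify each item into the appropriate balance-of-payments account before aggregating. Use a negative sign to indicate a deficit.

6781.9

Goods: -590.1 + 4623.0 + 1480.1 = 5513.0
Services: -745.6 + 1800.1 = 1054.5
Primary income: -663.4 + 145.1 + 497.0 = -21.3
Secondary income: 235.7
Current account = 5513.0 + 1054.5 + (-21.3) + 235.7 = 6781.9
(Excluded from the current account — capital account: acquisition of foreign patents and trademarks (non-produced assets) 187.8; financial account: inward foreign direct investment in the manufacturing sector 987.6, foreign purchases of equities on the domestic stock exchange 544.4.)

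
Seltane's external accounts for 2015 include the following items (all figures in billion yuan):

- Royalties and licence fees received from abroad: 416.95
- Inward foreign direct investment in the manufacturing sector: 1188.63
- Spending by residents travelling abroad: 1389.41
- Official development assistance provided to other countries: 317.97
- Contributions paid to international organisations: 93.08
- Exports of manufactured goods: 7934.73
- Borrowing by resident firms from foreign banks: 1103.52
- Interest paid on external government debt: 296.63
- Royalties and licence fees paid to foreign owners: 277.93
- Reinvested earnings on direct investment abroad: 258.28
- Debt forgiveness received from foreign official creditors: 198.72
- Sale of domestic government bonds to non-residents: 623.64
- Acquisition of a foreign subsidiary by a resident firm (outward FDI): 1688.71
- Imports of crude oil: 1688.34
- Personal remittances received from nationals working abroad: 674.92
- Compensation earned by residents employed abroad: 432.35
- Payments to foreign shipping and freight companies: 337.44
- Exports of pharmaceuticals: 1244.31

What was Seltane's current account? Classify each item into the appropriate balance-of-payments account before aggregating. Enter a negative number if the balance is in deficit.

Goods: -1688.34 + 7934.73 + 1244.31 = 7490.70
Services: -337.44 - 1389.41 - 277.93 + 416.95 = -1587.83
Primary income: 258.28 - 296.63 + 432.35 = 394.00
Secondary income: -317.97 - 93.08 + 674.92 = 263.87
Current account = 7490.70 + (-1587.83) + 394.00 + 263.87 = 6560.74
(Excluded from the current account — financial account: inward foreign direct investment in the manufacturing sector 1188.63, borrowing by resident firms from foreign banks 1103.52, sale of domestic government bonds to non-residents 623.64, acquisition of a foreign subsidiary by a resident firm (outward FDI) 1688.71; capital account: debt forgiveness received from foreign official creditors 198.72.)

6560.74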